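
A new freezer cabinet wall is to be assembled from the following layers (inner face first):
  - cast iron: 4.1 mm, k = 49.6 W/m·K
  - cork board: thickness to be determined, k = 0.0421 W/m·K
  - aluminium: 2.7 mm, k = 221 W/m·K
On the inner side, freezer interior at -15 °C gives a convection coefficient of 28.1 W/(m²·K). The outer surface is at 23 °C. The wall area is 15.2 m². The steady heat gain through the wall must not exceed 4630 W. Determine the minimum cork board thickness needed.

Thermal resistances in series:
R_inner film = 1/(h_i·A) = 1/(28.1×15.2) = 0.002341 K/W
R_cast iron = L/(kA) = 0.0041/(49.6×15.2) = 5.438×10^-6 K/W
R_aluminium = L/(kA) = 0.0027/(221×15.2) = 8.038×10^-7 K/W
Sum of the known resistances R_other = 0.002348 K/W
Required total resistance R_tot = ΔT/Q_allow = 38/4630 = 0.008207 K/W
R_cork board = R_tot − R_other = 0.00586 K/W
L = R·k·A = 0.00586×0.0421×15.2

L ≈ 3.75 mm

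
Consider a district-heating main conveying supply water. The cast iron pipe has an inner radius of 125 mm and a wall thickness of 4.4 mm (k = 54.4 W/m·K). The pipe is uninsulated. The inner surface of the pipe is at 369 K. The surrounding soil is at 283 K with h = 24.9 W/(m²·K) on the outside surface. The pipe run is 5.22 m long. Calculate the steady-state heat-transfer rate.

Cylindrical conduction, so R = ln(r₂/r₁)/(2πkL) per layer, in series:
R_cast iron pipe wall = ln(129.4/125)/(2π×54.4×5.22) = 1.939×10^-5 K/W
R_outer film = 1/(h_o·2πr_oL) = 1/(24.9×2π×0.1294×5.22) = 0.009463 K/W
R_total = 0.009482 K/W
Q = ΔT/R_total = 86/0.009482

Q ≈ 9070 W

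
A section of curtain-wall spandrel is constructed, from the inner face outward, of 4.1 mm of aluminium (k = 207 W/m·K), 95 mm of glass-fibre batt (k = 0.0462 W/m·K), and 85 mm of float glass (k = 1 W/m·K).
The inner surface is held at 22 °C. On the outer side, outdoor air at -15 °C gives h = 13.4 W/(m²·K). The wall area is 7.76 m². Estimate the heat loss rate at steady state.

Q ≈ 130 W

Treating each layer as a thermal resistance in series:
R_aluminium = L/(kA) = 0.0041/(207×7.76) = 2.552×10^-6 K/W
R_glass-fibre batt = L/(kA) = 0.095/(0.0462×7.76) = 0.265 K/W
R_float glass = L/(kA) = 0.085/(1×7.76) = 0.01095 K/W
R_outer film = 1/(h_o·A) = 1/(13.4×7.76) = 0.009617 K/W
R_total = 0.2856 K/W
Q = ΔT / R_total = 37 / 0.2856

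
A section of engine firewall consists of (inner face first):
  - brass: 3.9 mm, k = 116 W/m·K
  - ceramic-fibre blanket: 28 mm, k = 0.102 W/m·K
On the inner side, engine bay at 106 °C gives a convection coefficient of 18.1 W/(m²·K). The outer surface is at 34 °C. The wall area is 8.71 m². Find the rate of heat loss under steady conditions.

Thermal resistances in series:
R_inner film = 1/(h_i·A) = 1/(18.1×8.71) = 0.006343 K/W
R_brass = L/(kA) = 0.0039/(116×8.71) = 3.86×10^-6 K/W
R_ceramic-fibre blanket = L/(kA) = 0.028/(0.102×8.71) = 0.03152 K/W
R_total = 0.03786 K/W
Q = ΔT / R_total = 72 / 0.03786

Q ≈ 1900 W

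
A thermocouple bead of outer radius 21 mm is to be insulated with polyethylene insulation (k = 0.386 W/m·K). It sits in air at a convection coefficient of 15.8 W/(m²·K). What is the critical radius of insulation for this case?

r_cr ≈ 48.9 mm

For a sphere r_cr = 2k/h = 2×0.386/15.8
r_cr = 48.9 mm; since the bare radius (21 mm) is below r_cr, adding a thin layer of insulation will *increase* heat loss.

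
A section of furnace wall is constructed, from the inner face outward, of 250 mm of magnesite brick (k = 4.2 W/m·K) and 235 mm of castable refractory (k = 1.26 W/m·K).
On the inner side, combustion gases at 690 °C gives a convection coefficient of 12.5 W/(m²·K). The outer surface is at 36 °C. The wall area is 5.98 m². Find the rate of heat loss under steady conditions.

Using the resistance-network approach (series):
R_inner film = 1/(h_i·A) = 1/(12.5×5.98) = 0.01338 K/W
R_magnesite brick = L/(kA) = 0.25/(4.2×5.98) = 0.009954 K/W
R_castable refractory = L/(kA) = 0.235/(1.26×5.98) = 0.03119 K/W
R_total = 0.05452 K/W
Q = ΔT / R_total = 654 / 0.05452

Q ≈ 12000 W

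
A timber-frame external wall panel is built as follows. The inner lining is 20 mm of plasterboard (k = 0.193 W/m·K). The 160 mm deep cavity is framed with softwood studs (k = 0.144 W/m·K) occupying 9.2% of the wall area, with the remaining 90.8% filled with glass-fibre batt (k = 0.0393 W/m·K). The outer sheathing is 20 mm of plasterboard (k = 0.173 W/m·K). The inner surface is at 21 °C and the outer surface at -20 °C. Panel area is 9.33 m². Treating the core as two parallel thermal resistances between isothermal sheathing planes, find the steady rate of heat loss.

Sheathing layers in series; stud and cavity paths in parallel between them.
R_inner = 0.02/(0.193×9.33) = 0.01111 K/W
R_stud  = 0.16/(0.144×0.092×9.33) = 1.294 K/W
R_cav   = 0.16/(0.0393×0.908×9.33) = 0.4806 K/W
1/R_core = 1/R_stud + 1/R_cav → R_core = 0.3505 K/W
R_outer = 0.02/(0.173×9.33) = 0.01239 K/W
R_total = 0.374 K/W
Q = ΔT/R_total = 41/0.374

Q ≈ 110 W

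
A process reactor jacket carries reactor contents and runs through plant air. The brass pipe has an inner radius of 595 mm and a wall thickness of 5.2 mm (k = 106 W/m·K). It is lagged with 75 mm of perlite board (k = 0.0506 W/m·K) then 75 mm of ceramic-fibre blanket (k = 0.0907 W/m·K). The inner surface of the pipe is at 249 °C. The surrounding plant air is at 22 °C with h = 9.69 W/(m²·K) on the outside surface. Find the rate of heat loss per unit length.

Treating each annulus and film as a series resistance:
R_brass pipe wall = ln(600.2/595)/(2π×106×1) = 1.307×10^-5 K/W
R_perlite board = ln(675.2/600.2)/(2π×0.0506×1) = 0.3704 K/W
R_ceramic-fibre blanket = ln(750.2/675.2)/(2π×0.0907×1) = 0.1848 K/W
R_outer film = 1/(h_o·2πr_oL) = 1/(9.69×2π×0.7502×1) = 0.02189 K/W
R_total = 0.5771 K/W
Q = ΔT/R_total = 227/0.5771

q′ ≈ 393 W/m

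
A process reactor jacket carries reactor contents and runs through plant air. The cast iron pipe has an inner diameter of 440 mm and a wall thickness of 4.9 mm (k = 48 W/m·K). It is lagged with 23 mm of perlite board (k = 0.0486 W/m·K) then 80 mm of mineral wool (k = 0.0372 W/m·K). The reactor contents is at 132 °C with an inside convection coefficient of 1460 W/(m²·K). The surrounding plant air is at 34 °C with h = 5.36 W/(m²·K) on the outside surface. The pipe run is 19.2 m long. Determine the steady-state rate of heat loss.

Q ≈ 1170 W

For a radial system each layer contributes R = ln(r_out/r_in)/(2πkL); films add R = 1/(hA).
R_inner film = 1/(h_i·2πr₁L) = 1/(1460×2π×0.22×19.2) = 2.581×10^-5 K/W
R_cast iron pipe wall = ln(224.9/220)/(2π×48×19.2) = 3.804×10^-6 K/W
R_perlite board = ln(247.9/224.9)/(2π×0.0486×19.2) = 0.01661 K/W
R_mineral wool = ln(327.9/247.9)/(2π×0.0372×19.2) = 0.06232 K/W
R_outer film = 1/(h_o·2πr_oL) = 1/(5.36×2π×0.3279×19.2) = 0.004716 K/W
R_total = 0.08368 K/W
Q = ΔT/R_total = 98/0.08368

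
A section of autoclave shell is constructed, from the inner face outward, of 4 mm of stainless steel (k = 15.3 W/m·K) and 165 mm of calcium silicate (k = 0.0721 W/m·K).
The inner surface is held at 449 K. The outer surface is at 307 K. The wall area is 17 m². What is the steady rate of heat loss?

Q ≈ 1050 W

Series thermal resistances:
R_stainless steel = L/(kA) = 0.004/(15.3×17) = 1.538×10^-5 K/W
R_calcium silicate = L/(kA) = 0.165/(0.0721×17) = 0.1346 K/W
R_total = 0.1346 K/W
Q = ΔT / R_total = 142 / 0.1346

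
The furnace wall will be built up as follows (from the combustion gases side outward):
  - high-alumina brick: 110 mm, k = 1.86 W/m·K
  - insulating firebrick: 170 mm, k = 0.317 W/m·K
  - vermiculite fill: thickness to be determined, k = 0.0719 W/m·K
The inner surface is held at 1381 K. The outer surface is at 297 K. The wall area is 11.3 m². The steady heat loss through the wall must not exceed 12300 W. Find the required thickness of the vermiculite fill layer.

L ≈ 28.8 mm

Thermal resistances in series:
R_high-alumina brick = L/(kA) = 0.11/(1.86×11.3) = 0.005234 K/W
R_insulating firebrick = L/(kA) = 0.17/(0.317×11.3) = 0.04746 K/W
Sum of the known resistances R_other = 0.05269 K/W
Required total resistance R_tot = ΔT/Q_allow = 1084/12300 = 0.08813 K/W
R_vermiculite fill = R_tot − R_other = 0.03544 K/W
L = R·k·A = 0.03544×0.0719×11.3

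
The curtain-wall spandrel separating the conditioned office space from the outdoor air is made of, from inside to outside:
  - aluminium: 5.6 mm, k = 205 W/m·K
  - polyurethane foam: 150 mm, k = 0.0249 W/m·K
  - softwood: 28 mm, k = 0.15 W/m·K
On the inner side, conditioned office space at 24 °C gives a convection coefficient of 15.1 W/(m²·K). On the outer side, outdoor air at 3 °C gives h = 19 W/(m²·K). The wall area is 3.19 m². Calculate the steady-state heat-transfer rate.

Treating each layer as a thermal resistance in series:
R_inner film = 1/(h_i·A) = 1/(15.1×3.19) = 0.02076 K/W
R_aluminium = L/(kA) = 0.0056/(205×3.19) = 8.563×10^-6 K/W
R_polyurethane foam = L/(kA) = 0.15/(0.0249×3.19) = 1.888 K/W
R_softwood = L/(kA) = 0.028/(0.15×3.19) = 0.05852 K/W
R_outer film = 1/(h_o·A) = 1/(19×3.19) = 0.0165 K/W
R_total = 1.984 K/W
Q = ΔT / R_total = 21 / 1.984

Q ≈ 10.6 W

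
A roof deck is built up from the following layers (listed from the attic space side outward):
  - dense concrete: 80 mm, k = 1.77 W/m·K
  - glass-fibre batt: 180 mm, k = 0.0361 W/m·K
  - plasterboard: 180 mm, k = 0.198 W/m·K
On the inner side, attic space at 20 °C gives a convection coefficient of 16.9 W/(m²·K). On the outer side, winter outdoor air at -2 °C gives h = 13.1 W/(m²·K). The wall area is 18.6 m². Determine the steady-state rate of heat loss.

Model the wall as resistances in series:
R_inner film = 1/(h_i·A) = 1/(16.9×18.6) = 0.003181 K/W
R_dense concrete = L/(kA) = 0.08/(1.77×18.6) = 0.00243 K/W
R_glass-fibre batt = L/(kA) = 0.18/(0.0361×18.6) = 0.2681 K/W
R_plasterboard = L/(kA) = 0.18/(0.198×18.6) = 0.04888 K/W
R_outer film = 1/(h_o·A) = 1/(13.1×18.6) = 0.004104 K/W
R_total = 0.3267 K/W
Q = ΔT / R_total = 22 / 0.3267

Q ≈ 67.3 W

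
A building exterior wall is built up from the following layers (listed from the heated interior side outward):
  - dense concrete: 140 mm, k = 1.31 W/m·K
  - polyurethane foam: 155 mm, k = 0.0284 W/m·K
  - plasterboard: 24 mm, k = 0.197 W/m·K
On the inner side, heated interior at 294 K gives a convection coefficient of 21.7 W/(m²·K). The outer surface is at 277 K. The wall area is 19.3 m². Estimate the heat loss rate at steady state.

Q ≈ 57.2 W

Series thermal resistances:
R_inner film = 1/(h_i·A) = 1/(21.7×19.3) = 0.002388 K/W
R_dense concrete = L/(kA) = 0.14/(1.31×19.3) = 0.005537 K/W
R_polyurethane foam = L/(kA) = 0.155/(0.0284×19.3) = 0.2828 K/W
R_plasterboard = L/(kA) = 0.024/(0.197×19.3) = 0.006312 K/W
R_total = 0.297 K/W
Q = ΔT / R_total = 17 / 0.297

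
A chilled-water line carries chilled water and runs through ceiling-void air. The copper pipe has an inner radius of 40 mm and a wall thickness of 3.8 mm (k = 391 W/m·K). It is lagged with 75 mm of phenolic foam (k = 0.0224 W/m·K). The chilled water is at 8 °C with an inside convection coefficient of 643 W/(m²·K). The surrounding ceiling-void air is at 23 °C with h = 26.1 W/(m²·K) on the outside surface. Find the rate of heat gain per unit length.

q′ ≈ 2.1 W/m

Treating each annulus and film as a series resistance:
R_inner film = 1/(h_i·2πr₁L) = 1/(643×2π×0.04×1) = 0.006188 K/W
R_copper pipe wall = ln(43.8/40)/(2π×391×1) = 3.694×10^-5 K/W
R_phenolic foam = ln(118.8/43.8)/(2π×0.0224×1) = 7.09 K/W
R_outer film = 1/(h_o·2πr_oL) = 1/(26.1×2π×0.1188×1) = 0.05133 K/W
R_total = 7.147 K/W
Q = ΔT/R_total = 15/7.147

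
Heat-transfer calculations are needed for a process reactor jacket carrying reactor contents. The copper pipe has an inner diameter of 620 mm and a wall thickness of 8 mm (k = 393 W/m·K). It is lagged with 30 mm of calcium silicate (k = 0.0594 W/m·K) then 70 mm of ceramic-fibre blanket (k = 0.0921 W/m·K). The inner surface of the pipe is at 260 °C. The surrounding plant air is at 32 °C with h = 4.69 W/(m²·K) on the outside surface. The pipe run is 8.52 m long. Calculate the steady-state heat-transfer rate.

Q ≈ 3040 W

Cylindrical conduction, so R = ln(r₂/r₁)/(2πkL) per layer, in series:
R_copper pipe wall = ln(318/310)/(2π×393×8.52) = 1.211×10^-6 K/W
R_calcium silicate = ln(348/318)/(2π×0.0594×8.52) = 0.02835 K/W
R_ceramic-fibre blanket = ln(418/348)/(2π×0.0921×8.52) = 0.03717 K/W
R_outer film = 1/(h_o·2πr_oL) = 1/(4.69×2π×0.418×8.52) = 0.009529 K/W
R_total = 0.07505 K/W
Q = ΔT/R_total = 228/0.07505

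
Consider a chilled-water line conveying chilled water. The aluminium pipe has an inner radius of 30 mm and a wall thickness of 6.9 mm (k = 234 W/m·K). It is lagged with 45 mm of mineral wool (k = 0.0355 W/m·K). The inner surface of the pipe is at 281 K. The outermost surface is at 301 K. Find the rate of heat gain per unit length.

q′ ≈ 5.6 W/m

For a radial system each layer contributes R = ln(r_out/r_in)/(2πkL); films add R = 1/(hA).
R_aluminium pipe wall = ln(36.9/30)/(2π×234×1) = 1.408×10^-4 K/W
R_mineral wool = ln(81.9/36.9)/(2π×0.0355×1) = 3.574 K/W
R_total = 3.575 K/W
Q = ΔT/R_total = 20/3.575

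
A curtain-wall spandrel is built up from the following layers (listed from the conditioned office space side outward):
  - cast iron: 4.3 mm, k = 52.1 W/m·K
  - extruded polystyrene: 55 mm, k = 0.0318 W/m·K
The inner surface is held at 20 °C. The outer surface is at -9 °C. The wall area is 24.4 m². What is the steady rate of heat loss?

Series thermal resistances:
R_cast iron = L/(kA) = 0.0043/(52.1×24.4) = 3.383×10^-6 K/W
R_extruded polystyrene = L/(kA) = 0.055/(0.0318×24.4) = 0.07088 K/W
R_total = 0.07089 K/W
Q = ΔT / R_total = 29 / 0.07089

Q ≈ 409 W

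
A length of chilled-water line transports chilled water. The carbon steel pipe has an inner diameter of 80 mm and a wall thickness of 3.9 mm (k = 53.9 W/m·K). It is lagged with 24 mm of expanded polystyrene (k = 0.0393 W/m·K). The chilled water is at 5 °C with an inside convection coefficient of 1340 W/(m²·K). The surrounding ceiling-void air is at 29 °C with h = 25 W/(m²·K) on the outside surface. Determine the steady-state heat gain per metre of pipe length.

Radial resistances (cylindrical: R_cond = ln(r_o/r_i)/(2πkL), R_conv = 1/(h·2πrL)):
R_inner film = 1/(h_i·2πr₁L) = 1/(1340×2π×0.04×1) = 0.002969 K/W
R_carbon steel pipe wall = ln(43.9/40)/(2π×53.9×1) = 2.747×10^-4 K/W
R_expanded polystyrene = ln(67.9/43.9)/(2π×0.0393×1) = 1.766 K/W
R_outer film = 1/(h_o·2πr_oL) = 1/(25×2π×0.0679×1) = 0.09376 K/W
R_total = 1.863 K/W
Q = ΔT/R_total = 24/1.863

q′ ≈ 12.9 W/m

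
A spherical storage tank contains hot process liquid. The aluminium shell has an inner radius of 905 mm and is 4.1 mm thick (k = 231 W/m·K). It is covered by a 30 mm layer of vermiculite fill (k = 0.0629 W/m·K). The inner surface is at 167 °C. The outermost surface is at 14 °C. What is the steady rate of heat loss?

Spherical conduction: R = (1/r_in − 1/r_out)/(4πk) per layer; series-sum.
R_aluminium shell = (1/0.905 − 1/0.9091)/(4π×231) = 1.717×10^-6 K/W
R_vermiculite fill = (1/0.9091 − 1/0.9391)/(4π×0.0629) = 0.04446 K/W
R_total = 0.04446 K/W
Q = ΔT/R_total = 153/0.04446

Q ≈ 3440 W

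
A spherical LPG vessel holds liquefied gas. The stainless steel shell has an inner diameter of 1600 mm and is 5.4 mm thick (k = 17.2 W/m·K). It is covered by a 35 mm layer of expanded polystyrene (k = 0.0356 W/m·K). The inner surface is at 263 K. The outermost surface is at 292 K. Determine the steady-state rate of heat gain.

Radial (spherical) resistances in series:
R_stainless steel shell = (1/0.8 − 1/0.8054)/(4π×17.2) = 3.878×10^-5 K/W
R_expanded polystyrene = (1/0.8054 − 1/0.8404)/(4π×0.0356) = 0.1156 K/W
R_total = 0.1156 K/W
Q = ΔT/R_total = 29/0.1156

Q ≈ 251 W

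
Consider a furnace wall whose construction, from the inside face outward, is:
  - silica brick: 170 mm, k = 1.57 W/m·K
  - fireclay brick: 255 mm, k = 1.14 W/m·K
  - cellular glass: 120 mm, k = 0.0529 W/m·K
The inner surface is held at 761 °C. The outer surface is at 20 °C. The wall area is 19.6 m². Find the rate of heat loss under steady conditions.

Q ≈ 5590 W

Using the resistance-network approach (series):
R_silica brick = L/(kA) = 0.17/(1.57×19.6) = 0.005525 K/W
R_fireclay brick = L/(kA) = 0.255/(1.14×19.6) = 0.01141 K/W
R_cellular glass = L/(kA) = 0.12/(0.0529×19.6) = 0.1157 K/W
R_total = 0.1327 K/W
Q = ΔT / R_total = 741 / 0.1327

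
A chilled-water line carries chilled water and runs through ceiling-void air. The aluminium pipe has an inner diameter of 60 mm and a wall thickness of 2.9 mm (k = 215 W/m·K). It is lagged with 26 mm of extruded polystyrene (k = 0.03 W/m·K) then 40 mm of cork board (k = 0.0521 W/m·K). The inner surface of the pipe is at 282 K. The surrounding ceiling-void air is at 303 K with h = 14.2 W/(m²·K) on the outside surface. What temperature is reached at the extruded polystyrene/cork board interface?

T ≈ 296 K

Per-layer cylindrical resistances, series-summed:
R_aluminium pipe wall = ln(32.9/30)/(2π×215×1) = 6.831×10^-5 K/W
R_extruded polystyrene = ln(58.9/32.9)/(2π×0.03×1) = 3.09 K/W
R_cork board = ln(98.9/58.9)/(2π×0.0521×1) = 1.583 K/W
R_outer film = 1/(h_o·2πr_oL) = 1/(14.2×2π×0.0989×1) = 0.1133 K/W
R_total = 4.786 K/W
Q = ΔT/R_total = 21/4.786
Q = 4.39 W/m
T_interface = T_inner + Q·ΣR(inner→interface) = 282 + 4.39×3.09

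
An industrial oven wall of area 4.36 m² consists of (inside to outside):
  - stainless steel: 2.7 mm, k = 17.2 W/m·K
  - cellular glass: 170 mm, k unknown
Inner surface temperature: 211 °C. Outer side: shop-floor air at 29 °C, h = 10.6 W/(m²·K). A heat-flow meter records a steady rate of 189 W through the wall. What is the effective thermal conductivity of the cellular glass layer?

Treating each layer as a thermal resistance in series:
R_stainless steel = L/(kA) = 0.0027/(17.2×4.36) = 3.6×10^-5 K/W
R_outer film = 1/(h_o·A) = 1/(10.6×4.36) = 0.02164 K/W
Sum of known resistances R_other = 0.02167 K/W
Total R = ΔT/Q = 182/189 = 0.963 K/W
R_cellular glass = R_total − R_other = 0.9413 K/W
k = L/(R·A) = 0.17/(0.9413×4.36)

k ≈ 0.0414 W/(m·K)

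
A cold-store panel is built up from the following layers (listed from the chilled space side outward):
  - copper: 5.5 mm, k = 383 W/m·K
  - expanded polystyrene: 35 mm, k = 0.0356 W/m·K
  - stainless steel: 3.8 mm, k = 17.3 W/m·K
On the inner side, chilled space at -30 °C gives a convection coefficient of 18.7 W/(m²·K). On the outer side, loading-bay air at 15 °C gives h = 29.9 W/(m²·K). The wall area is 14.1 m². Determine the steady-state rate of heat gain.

Using the resistance-network approach (series):
R_inner film = 1/(h_i·A) = 1/(18.7×14.1) = 0.003793 K/W
R_copper = L/(kA) = 0.0055/(383×14.1) = 1.018×10^-6 K/W
R_expanded polystyrene = L/(kA) = 0.035/(0.0356×14.1) = 0.06973 K/W
R_stainless steel = L/(kA) = 0.0038/(17.3×14.1) = 1.558×10^-5 K/W
R_outer film = 1/(h_o·A) = 1/(29.9×14.1) = 0.002372 K/W
R_total = 0.07591 K/W
Q = ΔT / R_total = 45 / 0.07591

Q ≈ 593 W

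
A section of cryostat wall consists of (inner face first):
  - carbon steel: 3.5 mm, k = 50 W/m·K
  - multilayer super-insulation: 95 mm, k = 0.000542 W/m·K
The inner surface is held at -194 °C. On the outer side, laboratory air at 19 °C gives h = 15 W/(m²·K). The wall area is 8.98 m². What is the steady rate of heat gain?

Treating each layer as a thermal resistance in series:
R_carbon steel = L/(kA) = 0.0035/(50×8.98) = 7.795×10^-6 K/W
R_multilayer super-insulation = L/(kA) = 0.095/(0.000542×8.98) = 19.52 K/W
R_outer film = 1/(h_o·A) = 1/(15×8.98) = 0.007424 K/W
R_total = 19.53 K/W
Q = ΔT / R_total = 213 / 19.53

Q ≈ 10.9 W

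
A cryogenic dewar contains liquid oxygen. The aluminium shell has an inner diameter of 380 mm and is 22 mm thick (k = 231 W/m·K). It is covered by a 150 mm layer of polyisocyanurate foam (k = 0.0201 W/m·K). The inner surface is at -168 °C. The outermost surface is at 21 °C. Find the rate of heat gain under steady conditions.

Each spherical layer contributes R = (1/r_i − 1/r_o)/(4πk):
R_aluminium shell = (1/0.19 − 1/0.212)/(4π×231) = 1.882×10^-4 K/W
R_polyisocyanurate foam = (1/0.212 − 1/0.362)/(4π×0.0201) = 7.738 K/W
R_total = 7.738 K/W
Q = ΔT/R_total = 189/7.738

Q ≈ 24.4 W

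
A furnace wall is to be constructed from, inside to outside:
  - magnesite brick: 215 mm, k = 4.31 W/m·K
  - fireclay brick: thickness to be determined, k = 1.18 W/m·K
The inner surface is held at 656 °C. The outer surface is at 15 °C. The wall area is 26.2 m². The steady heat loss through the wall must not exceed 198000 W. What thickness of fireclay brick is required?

Model the wall as resistances in series:
R_magnesite brick = L/(kA) = 0.215/(4.31×26.2) = 0.001904 K/W
Sum of the known resistances R_other = 0.001904 K/W
Required total resistance R_tot = ΔT/Q_allow = 641/198000 = 0.003237 K/W
R_fireclay brick = R_tot − R_other = 0.001333 K/W
L = R·k·A = 0.001333×1.18×26.2

L ≈ 41.2 mm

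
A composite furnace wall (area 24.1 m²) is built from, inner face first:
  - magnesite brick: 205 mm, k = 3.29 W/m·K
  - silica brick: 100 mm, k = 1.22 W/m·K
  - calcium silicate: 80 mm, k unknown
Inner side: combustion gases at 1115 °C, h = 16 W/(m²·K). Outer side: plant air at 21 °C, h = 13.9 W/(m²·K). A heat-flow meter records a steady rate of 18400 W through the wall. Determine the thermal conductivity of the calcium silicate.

k ≈ 0.0693 W/(m·K)

Using the resistance-network approach (series):
R_inner film = 1/(h_i·A) = 1/(16×24.1) = 0.002593 K/W
R_magnesite brick = L/(kA) = 0.205/(3.29×24.1) = 0.002585 K/W
R_silica brick = L/(kA) = 0.1/(1.22×24.1) = 0.003401 K/W
R_outer film = 1/(h_o·A) = 1/(13.9×24.1) = 0.002985 K/W
Sum of known resistances R_other = 0.01157 K/W
Total R = ΔT/Q = 1094/18400 = 0.05946 K/W
R_calcium silicate = R_total − R_other = 0.04789 K/W
k = L/(R·A) = 0.08/(0.04789×24.1)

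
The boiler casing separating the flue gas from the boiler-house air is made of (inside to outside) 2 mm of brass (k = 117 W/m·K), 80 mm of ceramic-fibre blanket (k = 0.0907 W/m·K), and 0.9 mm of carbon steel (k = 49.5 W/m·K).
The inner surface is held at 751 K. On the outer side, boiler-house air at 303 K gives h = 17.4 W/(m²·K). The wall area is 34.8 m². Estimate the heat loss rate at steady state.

Series thermal resistances:
R_brass = L/(kA) = 0.002/(117×34.8) = 4.912×10^-7 K/W
R_ceramic-fibre blanket = L/(kA) = 0.08/(0.0907×34.8) = 0.02535 K/W
R_carbon steel = L/(kA) = 0.0009/(49.5×34.8) = 5.225×10^-7 K/W
R_outer film = 1/(h_o·A) = 1/(17.4×34.8) = 0.001651 K/W
R_total = 0.027 K/W
Q = ΔT / R_total = 448 / 0.027

Q ≈ 16600 W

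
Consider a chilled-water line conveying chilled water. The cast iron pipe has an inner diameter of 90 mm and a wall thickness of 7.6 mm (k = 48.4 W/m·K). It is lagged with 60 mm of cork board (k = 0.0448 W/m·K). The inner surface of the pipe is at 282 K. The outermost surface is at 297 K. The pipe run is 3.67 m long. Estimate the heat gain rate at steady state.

Treating each annulus and film as a series resistance:
R_cast iron pipe wall = ln(52.6/45)/(2π×48.4×3.67) = 1.398×10^-4 K/W
R_cork board = ln(112.6/52.6)/(2π×0.0448×3.67) = 0.7368 K/W
R_total = 0.7369 K/W
Q = ΔT/R_total = 15/0.7369

Q ≈ 20.4 W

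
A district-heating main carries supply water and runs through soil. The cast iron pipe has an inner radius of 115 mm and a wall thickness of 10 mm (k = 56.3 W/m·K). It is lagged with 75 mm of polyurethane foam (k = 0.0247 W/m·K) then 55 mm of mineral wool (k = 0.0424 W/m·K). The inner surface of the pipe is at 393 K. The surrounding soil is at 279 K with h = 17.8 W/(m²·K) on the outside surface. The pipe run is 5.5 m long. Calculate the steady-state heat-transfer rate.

Cylindrical conduction, so R = ln(r₂/r₁)/(2πkL) per layer, in series:
R_cast iron pipe wall = ln(125/115)/(2π×56.3×5.5) = 4.286×10^-5 K/W
R_polyurethane foam = ln(200/125)/(2π×0.0247×5.5) = 0.5506 K/W
R_mineral wool = ln(255/200)/(2π×0.0424×5.5) = 0.1658 K/W
R_outer film = 1/(h_o·2πr_oL) = 1/(17.8×2π×0.255×5.5) = 0.006375 K/W
R_total = 0.7229 K/W
Q = ΔT/R_total = 114/0.7229

Q ≈ 158 W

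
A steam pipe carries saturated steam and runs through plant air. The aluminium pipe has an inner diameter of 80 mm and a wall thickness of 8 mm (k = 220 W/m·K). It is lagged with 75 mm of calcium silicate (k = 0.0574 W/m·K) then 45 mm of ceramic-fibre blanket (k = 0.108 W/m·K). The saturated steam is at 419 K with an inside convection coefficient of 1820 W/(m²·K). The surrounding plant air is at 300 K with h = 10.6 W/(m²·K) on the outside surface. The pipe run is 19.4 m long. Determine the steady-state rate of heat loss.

Per-layer cylindrical resistances, series-summed:
R_inner film = 1/(h_i·2πr₁L) = 1/(1820×2π×0.04×19.4) = 1.127×10^-4 K/W
R_aluminium pipe wall = ln(48/40)/(2π×220×19.4) = 6.799×10^-6 K/W
R_calcium silicate = ln(123/48)/(2π×0.0574×19.4) = 0.1345 K/W
R_ceramic-fibre blanket = ln(168/123)/(2π×0.108×19.4) = 0.02368 K/W
R_outer film = 1/(h_o·2πr_oL) = 1/(10.6×2π×0.168×19.4) = 0.004607 K/W
R_total = 0.1629 K/W
Q = ΔT/R_total = 119/0.1629

Q ≈ 731 W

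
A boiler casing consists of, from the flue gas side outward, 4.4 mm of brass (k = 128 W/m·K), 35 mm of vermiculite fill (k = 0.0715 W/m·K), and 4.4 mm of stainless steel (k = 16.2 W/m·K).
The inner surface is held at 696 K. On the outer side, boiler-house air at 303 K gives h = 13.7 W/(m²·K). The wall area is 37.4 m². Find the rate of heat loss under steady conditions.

Q ≈ 26100 W

Thermal resistances in series:
R_brass = L/(kA) = 0.0044/(128×37.4) = 9.191×10^-7 K/W
R_vermiculite fill = L/(kA) = 0.035/(0.0715×37.4) = 0.01309 K/W
R_stainless steel = L/(kA) = 0.0044/(16.2×37.4) = 7.262×10^-6 K/W
R_outer film = 1/(h_o·A) = 1/(13.7×37.4) = 0.001952 K/W
R_total = 0.01505 K/W
Q = ΔT / R_total = 393 / 0.01505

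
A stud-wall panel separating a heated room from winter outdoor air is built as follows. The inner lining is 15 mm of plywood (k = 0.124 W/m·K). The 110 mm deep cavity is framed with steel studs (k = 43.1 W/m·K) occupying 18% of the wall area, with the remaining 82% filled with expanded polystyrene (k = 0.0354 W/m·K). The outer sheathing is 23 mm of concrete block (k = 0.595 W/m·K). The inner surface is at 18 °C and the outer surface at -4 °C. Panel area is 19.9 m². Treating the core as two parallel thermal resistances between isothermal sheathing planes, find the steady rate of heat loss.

Sheathing layers in series; stud and cavity paths in parallel between them.
R_inner = 0.015/(0.124×19.9) = 0.006079 K/W
R_stud  = 0.11/(43.1×0.18×19.9) = 7.125×10^-4 K/W
R_cav   = 0.11/(0.0354×0.82×19.9) = 0.1904 K/W
1/R_core = 1/R_stud + 1/R_cav → R_core = 7.099×10^-4 K/W
R_outer = 0.023/(0.595×19.9) = 0.001942 K/W
R_total = 0.008731 K/W
Q = ΔT/R_total = 22/0.008731

Q ≈ 2520 W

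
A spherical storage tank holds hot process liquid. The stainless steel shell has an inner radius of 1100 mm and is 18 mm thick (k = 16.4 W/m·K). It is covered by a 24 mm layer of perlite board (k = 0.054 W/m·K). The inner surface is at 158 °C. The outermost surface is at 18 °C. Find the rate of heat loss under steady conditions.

Q ≈ 5040 W

For a spherical shell R = (1/r₁ − 1/r₂)/(4πk); film R = 1/(h·4πr²). In series:
R_stainless steel shell = (1/1.1 − 1/1.118)/(4π×16.4) = 7.102×10^-5 K/W
R_perlite board = (1/1.118 − 1/1.142)/(4π×0.054) = 0.0277 K/W
R_total = 0.02777 K/W
Q = ΔT/R_total = 140/0.02777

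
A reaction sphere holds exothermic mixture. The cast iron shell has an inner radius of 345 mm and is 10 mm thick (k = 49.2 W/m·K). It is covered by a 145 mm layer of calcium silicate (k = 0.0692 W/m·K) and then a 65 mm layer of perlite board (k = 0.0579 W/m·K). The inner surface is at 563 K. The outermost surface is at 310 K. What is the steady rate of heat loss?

Q ≈ 201 W

Radial (spherical) resistances in series:
R_cast iron shell = (1/0.345 − 1/0.355)/(4π×49.2) = 1.321×10^-4 K/W
R_calcium silicate = (1/0.355 − 1/0.5)/(4π×0.0692) = 0.9394 K/W
R_perlite board = (1/0.5 − 1/0.565)/(4π×0.0579) = 0.3162 K/W
R_total = 1.256 K/W
Q = ΔT/R_total = 253/1.256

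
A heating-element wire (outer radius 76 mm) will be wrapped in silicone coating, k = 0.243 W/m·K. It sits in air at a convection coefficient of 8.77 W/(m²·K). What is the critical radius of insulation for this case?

r_cr ≈ 27.7 mm

For a cylinder r_cr = k/h = 0.243/8.77
r_cr = 27.7 mm; since the bare radius (76 mm) is above r_cr, any added insulation will reduce heat loss.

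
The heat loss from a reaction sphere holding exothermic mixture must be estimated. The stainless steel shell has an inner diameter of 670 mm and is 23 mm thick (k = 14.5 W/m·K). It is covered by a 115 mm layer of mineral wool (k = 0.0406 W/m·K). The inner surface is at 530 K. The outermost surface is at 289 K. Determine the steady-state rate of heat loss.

Spherical conduction: R = (1/r_in − 1/r_out)/(4πk) per layer; series-sum.
R_stainless steel shell = (1/0.335 − 1/0.358)/(4π×14.5) = 0.001053 K/W
R_mineral wool = (1/0.358 − 1/0.473)/(4π×0.0406) = 1.331 K/W
R_total = 1.332 K/W
Q = ΔT/R_total = 241/1.332

Q ≈ 181 W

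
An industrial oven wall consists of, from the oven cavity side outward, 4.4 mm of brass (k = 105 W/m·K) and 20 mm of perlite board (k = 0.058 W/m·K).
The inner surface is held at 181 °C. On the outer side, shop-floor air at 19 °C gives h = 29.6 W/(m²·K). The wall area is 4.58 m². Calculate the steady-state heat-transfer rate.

Series thermal resistances:
R_brass = L/(kA) = 0.0044/(105×4.58) = 9.15×10^-6 K/W
R_perlite board = L/(kA) = 0.02/(0.058×4.58) = 0.07529 K/W
R_outer film = 1/(h_o·A) = 1/(29.6×4.58) = 0.007376 K/W
R_total = 0.08268 K/W
Q = ΔT / R_total = 162 / 0.08268

Q ≈ 1960 W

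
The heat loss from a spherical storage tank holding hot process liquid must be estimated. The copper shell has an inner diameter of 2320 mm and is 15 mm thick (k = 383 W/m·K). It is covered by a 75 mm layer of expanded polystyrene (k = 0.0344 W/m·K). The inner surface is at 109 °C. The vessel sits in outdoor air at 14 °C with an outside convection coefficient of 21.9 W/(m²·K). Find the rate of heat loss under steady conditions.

Q ≈ 789 W

For a spherical shell R = (1/r₁ − 1/r₂)/(4πk); film R = 1/(h·4πr²). In series:
R_copper shell = (1/1.16 − 1/1.175)/(4π×383) = 2.287×10^-6 K/W
R_expanded polystyrene = (1/1.175 − 1/1.25)/(4π×0.0344) = 0.1181 K/W
R_outer film = 1/(h·4πr_o²) = 1/(21.9×4π×1.25²) = 0.002326 K/W
R_total = 0.1205 K/W
Q = ΔT/R_total = 95/0.1205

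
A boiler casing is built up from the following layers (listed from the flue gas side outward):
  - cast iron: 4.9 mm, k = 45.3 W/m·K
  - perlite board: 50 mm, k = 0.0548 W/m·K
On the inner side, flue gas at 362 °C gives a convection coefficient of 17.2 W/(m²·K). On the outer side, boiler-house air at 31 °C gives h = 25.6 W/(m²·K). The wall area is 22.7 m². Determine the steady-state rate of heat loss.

Using the resistance-network approach (series):
R_inner film = 1/(h_i·A) = 1/(17.2×22.7) = 0.002561 K/W
R_cast iron = L/(kA) = 0.0049/(45.3×22.7) = 4.765×10^-6 K/W
R_perlite board = L/(kA) = 0.05/(0.0548×22.7) = 0.04019 K/W
R_outer film = 1/(h_o·A) = 1/(25.6×22.7) = 0.001721 K/W
R_total = 0.04448 K/W
Q = ΔT / R_total = 331 / 0.04448

Q ≈ 7440 W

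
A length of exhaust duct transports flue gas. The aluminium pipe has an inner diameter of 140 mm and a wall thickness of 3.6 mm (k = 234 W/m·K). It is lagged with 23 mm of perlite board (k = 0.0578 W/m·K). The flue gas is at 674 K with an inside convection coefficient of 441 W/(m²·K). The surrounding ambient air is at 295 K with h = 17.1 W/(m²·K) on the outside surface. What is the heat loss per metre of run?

q′ ≈ 446 W/m

Cylindrical conduction, so R = ln(r₂/r₁)/(2πkL) per layer, in series:
R_inner film = 1/(h_i·2πr₁L) = 1/(441×2π×0.07×1) = 0.005156 K/W
R_aluminium pipe wall = ln(73.6/70)/(2π×234×1) = 3.411×10^-5 K/W
R_perlite board = ln(96.6/73.6)/(2π×0.0578×1) = 0.7488 K/W
R_outer film = 1/(h_o·2πr_oL) = 1/(17.1×2π×0.0966×1) = 0.09635 K/W
R_total = 0.8503 K/W
Q = ΔT/R_total = 379/0.8503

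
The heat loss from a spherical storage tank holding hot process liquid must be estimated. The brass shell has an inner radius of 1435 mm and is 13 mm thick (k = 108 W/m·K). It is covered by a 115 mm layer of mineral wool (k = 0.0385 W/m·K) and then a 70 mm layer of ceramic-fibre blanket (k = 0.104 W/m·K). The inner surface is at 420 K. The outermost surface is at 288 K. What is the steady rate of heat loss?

Radial (spherical) resistances in series:
R_brass shell = (1/1.435 − 1/1.448)/(4π×108) = 4.61×10^-6 K/W
R_mineral wool = (1/1.448 − 1/1.563)/(4π×0.0385) = 0.105 K/W
R_ceramic-fibre blanket = (1/1.563 − 1/1.633)/(4π×0.104) = 0.02099 K/W
R_total = 0.126 K/W
Q = ΔT/R_total = 132/0.126

Q ≈ 1050 W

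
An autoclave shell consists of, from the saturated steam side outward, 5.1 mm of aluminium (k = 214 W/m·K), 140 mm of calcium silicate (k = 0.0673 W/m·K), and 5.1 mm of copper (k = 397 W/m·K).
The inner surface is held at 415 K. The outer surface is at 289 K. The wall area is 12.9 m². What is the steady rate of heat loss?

Q ≈ 781 W

Model the wall as resistances in series:
R_aluminium = L/(kA) = 0.0051/(214×12.9) = 1.847×10^-6 K/W
R_calcium silicate = L/(kA) = 0.14/(0.0673×12.9) = 0.1613 K/W
R_copper = L/(kA) = 0.0051/(397×12.9) = 9.958×10^-7 K/W
R_total = 0.1613 K/W
Q = ΔT / R_total = 126 / 0.1613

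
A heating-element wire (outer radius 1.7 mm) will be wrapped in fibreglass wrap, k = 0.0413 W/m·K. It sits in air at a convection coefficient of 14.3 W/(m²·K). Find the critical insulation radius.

r_cr ≈ 2.89 mm

For a cylinder r_cr = k/h = 0.0413/14.3
r_cr = 2.89 mm; since the bare radius (1.7 mm) is below r_cr, adding a thin layer of insulation will *increase* heat loss.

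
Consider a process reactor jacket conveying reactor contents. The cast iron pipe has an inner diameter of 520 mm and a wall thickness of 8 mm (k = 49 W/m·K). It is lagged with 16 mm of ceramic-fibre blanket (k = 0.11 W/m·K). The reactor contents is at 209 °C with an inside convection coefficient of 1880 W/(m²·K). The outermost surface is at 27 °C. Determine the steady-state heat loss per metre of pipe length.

q′ ≈ 2160 W/m

Treating each annulus and film as a series resistance:
R_inner film = 1/(h_i·2πr₁L) = 1/(1880×2π×0.26×1) = 3.256×10^-4 K/W
R_cast iron pipe wall = ln(268/260)/(2π×49×1) = 9.843×10^-5 K/W
R_ceramic-fibre blanket = ln(284/268)/(2π×0.11×1) = 0.0839 K/W
R_total = 0.08432 K/W
Q = ΔT/R_total = 182/0.08432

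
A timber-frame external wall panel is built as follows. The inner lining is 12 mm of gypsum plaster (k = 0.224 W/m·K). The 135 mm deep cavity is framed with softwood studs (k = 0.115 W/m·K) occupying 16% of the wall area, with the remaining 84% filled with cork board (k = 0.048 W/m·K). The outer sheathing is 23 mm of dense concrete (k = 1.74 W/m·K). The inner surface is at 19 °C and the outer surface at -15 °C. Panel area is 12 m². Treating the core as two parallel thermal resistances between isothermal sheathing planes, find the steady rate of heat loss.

Q ≈ 172 W

Sheathing layers in series; stud and cavity paths in parallel between them.
R_inner = 0.012/(0.224×12) = 0.004464 K/W
R_stud  = 0.135/(0.115×0.16×12) = 0.6114 K/W
R_cav   = 0.135/(0.048×0.84×12) = 0.279 K/W
1/R_core = 1/R_stud + 1/R_cav → R_core = 0.1916 K/W
R_outer = 0.023/(1.74×12) = 0.001102 K/W
R_total = 0.1972 K/W
Q = ΔT/R_total = 34/0.1972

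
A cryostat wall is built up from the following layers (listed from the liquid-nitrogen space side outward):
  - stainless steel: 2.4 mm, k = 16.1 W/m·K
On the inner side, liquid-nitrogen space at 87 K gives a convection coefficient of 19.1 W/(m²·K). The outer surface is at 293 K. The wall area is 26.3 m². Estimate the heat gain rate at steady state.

Using the resistance-network approach (series):
R_inner film = 1/(h_i·A) = 1/(19.1×26.3) = 0.001991 K/W
R_stainless steel = L/(kA) = 0.0024/(16.1×26.3) = 5.668×10^-6 K/W
R_total = 0.001996 K/W
Q = ΔT / R_total = 206 / 0.001996

Q ≈ 103000 W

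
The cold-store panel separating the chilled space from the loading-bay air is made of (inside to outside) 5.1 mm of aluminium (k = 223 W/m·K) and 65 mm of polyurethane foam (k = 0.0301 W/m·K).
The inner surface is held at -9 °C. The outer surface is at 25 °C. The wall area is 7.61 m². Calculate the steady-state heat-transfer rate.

Q ≈ 120 W

Using the resistance-network approach (series):
R_aluminium = L/(kA) = 0.0051/(223×7.61) = 3.005×10^-6 K/W
R_polyurethane foam = L/(kA) = 0.065/(0.0301×7.61) = 0.2838 K/W
R_total = 0.2838 K/W
Q = ΔT / R_total = 34 / 0.2838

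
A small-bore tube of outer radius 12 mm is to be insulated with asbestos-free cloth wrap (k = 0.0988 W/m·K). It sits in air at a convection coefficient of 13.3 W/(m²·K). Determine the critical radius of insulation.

r_cr ≈ 7.43 mm

For a cylinder r_cr = k/h = 0.0988/13.3
r_cr = 7.43 mm; since the bare radius (12 mm) is above r_cr, any added insulation will reduce heat loss.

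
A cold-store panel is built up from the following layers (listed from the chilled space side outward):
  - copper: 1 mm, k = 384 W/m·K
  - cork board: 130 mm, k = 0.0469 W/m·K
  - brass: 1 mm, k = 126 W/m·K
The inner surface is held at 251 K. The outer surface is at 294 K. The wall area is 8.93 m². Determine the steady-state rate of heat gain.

Treating each layer as a thermal resistance in series:
R_copper = L/(kA) = 0.001/(384×8.93) = 2.916×10^-7 K/W
R_cork board = L/(kA) = 0.13/(0.0469×8.93) = 0.3104 K/W
R_brass = L/(kA) = 0.001/(126×8.93) = 8.887×10^-7 K/W
R_total = 0.3104 K/W
Q = ΔT / R_total = 43 / 0.3104

Q ≈ 139 W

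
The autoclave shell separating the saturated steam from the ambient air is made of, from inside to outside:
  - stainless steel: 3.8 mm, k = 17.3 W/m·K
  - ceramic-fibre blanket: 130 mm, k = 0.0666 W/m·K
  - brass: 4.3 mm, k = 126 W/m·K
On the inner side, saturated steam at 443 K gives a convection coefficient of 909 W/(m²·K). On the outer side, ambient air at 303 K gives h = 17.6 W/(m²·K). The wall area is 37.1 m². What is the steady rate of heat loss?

Treating each layer as a thermal resistance in series:
R_inner film = 1/(h_i·A) = 1/(909×37.1) = 2.965×10^-5 K/W
R_stainless steel = L/(kA) = 0.0038/(17.3×37.1) = 5.921×10^-6 K/W
R_ceramic-fibre blanket = L/(kA) = 0.13/(0.0666×37.1) = 0.05261 K/W
R_brass = L/(kA) = 0.0043/(126×37.1) = 9.199×10^-7 K/W
R_outer film = 1/(h_o·A) = 1/(17.6×37.1) = 0.001531 K/W
R_total = 0.05418 K/W
Q = ΔT / R_total = 140 / 0.05418

Q ≈ 2580 W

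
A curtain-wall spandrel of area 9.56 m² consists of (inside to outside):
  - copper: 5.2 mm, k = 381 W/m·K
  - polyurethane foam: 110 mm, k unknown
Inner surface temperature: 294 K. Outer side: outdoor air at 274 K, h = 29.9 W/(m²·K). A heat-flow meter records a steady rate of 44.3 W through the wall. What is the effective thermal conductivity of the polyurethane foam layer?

Treating each layer as a thermal resistance in series:
R_copper = L/(kA) = 0.0052/(381×9.56) = 1.428×10^-6 K/W
R_outer film = 1/(h_o·A) = 1/(29.9×9.56) = 0.003498 K/W
Sum of known resistances R_other = 0.0035 K/W
Total R = ΔT/Q = 20/44.3 = 0.4515 K/W
R_polyurethane foam = R_total − R_other = 0.448 K/W
k = L/(R·A) = 0.11/(0.448×9.56)

k ≈ 0.0257 W/(m·K)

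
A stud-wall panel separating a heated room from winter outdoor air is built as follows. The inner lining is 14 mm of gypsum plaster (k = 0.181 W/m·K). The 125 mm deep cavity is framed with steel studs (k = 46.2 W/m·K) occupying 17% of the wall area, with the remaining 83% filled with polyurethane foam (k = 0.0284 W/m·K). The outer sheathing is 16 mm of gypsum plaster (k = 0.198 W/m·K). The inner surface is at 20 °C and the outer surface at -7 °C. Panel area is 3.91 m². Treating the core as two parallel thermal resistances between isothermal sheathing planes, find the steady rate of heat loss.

Sheathing layers in series; stud and cavity paths in parallel between them.
R_inner = 0.014/(0.181×3.91) = 0.01978 K/W
R_stud  = 0.125/(46.2×0.17×3.91) = 0.00407 K/W
R_cav   = 0.125/(0.0284×0.83×3.91) = 1.356 K/W
1/R_core = 1/R_stud + 1/R_cav → R_core = 0.004058 K/W
R_outer = 0.016/(0.198×3.91) = 0.02067 K/W
R_total = 0.04451 K/W
Q = ΔT/R_total = 27/0.04451

Q ≈ 607 W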